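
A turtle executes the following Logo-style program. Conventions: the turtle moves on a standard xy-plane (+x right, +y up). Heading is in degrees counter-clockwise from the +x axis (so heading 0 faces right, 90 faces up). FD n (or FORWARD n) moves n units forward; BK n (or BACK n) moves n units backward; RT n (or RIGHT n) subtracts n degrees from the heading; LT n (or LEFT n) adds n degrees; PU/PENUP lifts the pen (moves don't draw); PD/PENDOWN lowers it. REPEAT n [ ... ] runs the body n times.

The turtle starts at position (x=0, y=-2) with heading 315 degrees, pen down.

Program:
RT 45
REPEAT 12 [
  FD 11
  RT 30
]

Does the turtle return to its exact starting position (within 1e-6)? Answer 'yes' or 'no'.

Executing turtle program step by step:
Start: pos=(0,-2), heading=315, pen down
RT 45: heading 315 -> 270
REPEAT 12 [
  -- iteration 1/12 --
  FD 11: (0,-2) -> (0,-13) [heading=270, draw]
  RT 30: heading 270 -> 240
  -- iteration 2/12 --
  FD 11: (0,-13) -> (-5.5,-22.526) [heading=240, draw]
  RT 30: heading 240 -> 210
  -- iteration 3/12 --
  FD 11: (-5.5,-22.526) -> (-15.026,-28.026) [heading=210, draw]
  RT 30: heading 210 -> 180
  -- iteration 4/12 --
  FD 11: (-15.026,-28.026) -> (-26.026,-28.026) [heading=180, draw]
  RT 30: heading 180 -> 150
  -- iteration 5/12 --
  FD 11: (-26.026,-28.026) -> (-35.553,-22.526) [heading=150, draw]
  RT 30: heading 150 -> 120
  -- iteration 6/12 --
  FD 11: (-35.553,-22.526) -> (-41.053,-13) [heading=120, draw]
  RT 30: heading 120 -> 90
  -- iteration 7/12 --
  FD 11: (-41.053,-13) -> (-41.053,-2) [heading=90, draw]
  RT 30: heading 90 -> 60
  -- iteration 8/12 --
  FD 11: (-41.053,-2) -> (-35.553,7.526) [heading=60, draw]
  RT 30: heading 60 -> 30
  -- iteration 9/12 --
  FD 11: (-35.553,7.526) -> (-26.026,13.026) [heading=30, draw]
  RT 30: heading 30 -> 0
  -- iteration 10/12 --
  FD 11: (-26.026,13.026) -> (-15.026,13.026) [heading=0, draw]
  RT 30: heading 0 -> 330
  -- iteration 11/12 --
  FD 11: (-15.026,13.026) -> (-5.5,7.526) [heading=330, draw]
  RT 30: heading 330 -> 300
  -- iteration 12/12 --
  FD 11: (-5.5,7.526) -> (0,-2) [heading=300, draw]
  RT 30: heading 300 -> 270
]
Final: pos=(0,-2), heading=270, 12 segment(s) drawn

Start position: (0, -2)
Final position: (0, -2)
Distance = 0; < 1e-6 -> CLOSED

Answer: yes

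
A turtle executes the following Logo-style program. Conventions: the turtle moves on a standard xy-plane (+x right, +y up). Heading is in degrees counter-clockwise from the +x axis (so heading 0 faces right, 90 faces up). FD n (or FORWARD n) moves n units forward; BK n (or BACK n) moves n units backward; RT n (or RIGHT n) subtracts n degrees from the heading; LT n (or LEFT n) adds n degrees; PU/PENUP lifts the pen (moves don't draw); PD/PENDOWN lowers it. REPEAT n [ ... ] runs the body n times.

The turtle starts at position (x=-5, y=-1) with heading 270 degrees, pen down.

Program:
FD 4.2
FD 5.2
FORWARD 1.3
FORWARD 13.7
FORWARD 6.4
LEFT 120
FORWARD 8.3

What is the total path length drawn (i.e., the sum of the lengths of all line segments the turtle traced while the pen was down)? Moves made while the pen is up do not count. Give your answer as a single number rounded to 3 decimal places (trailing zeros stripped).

Answer: 39.1

Derivation:
Executing turtle program step by step:
Start: pos=(-5,-1), heading=270, pen down
FD 4.2: (-5,-1) -> (-5,-5.2) [heading=270, draw]
FD 5.2: (-5,-5.2) -> (-5,-10.4) [heading=270, draw]
FD 1.3: (-5,-10.4) -> (-5,-11.7) [heading=270, draw]
FD 13.7: (-5,-11.7) -> (-5,-25.4) [heading=270, draw]
FD 6.4: (-5,-25.4) -> (-5,-31.8) [heading=270, draw]
LT 120: heading 270 -> 30
FD 8.3: (-5,-31.8) -> (2.188,-27.65) [heading=30, draw]
Final: pos=(2.188,-27.65), heading=30, 6 segment(s) drawn

Segment lengths:
  seg 1: (-5,-1) -> (-5,-5.2), length = 4.2
  seg 2: (-5,-5.2) -> (-5,-10.4), length = 5.2
  seg 3: (-5,-10.4) -> (-5,-11.7), length = 1.3
  seg 4: (-5,-11.7) -> (-5,-25.4), length = 13.7
  seg 5: (-5,-25.4) -> (-5,-31.8), length = 6.4
  seg 6: (-5,-31.8) -> (2.188,-27.65), length = 8.3
Total = 39.1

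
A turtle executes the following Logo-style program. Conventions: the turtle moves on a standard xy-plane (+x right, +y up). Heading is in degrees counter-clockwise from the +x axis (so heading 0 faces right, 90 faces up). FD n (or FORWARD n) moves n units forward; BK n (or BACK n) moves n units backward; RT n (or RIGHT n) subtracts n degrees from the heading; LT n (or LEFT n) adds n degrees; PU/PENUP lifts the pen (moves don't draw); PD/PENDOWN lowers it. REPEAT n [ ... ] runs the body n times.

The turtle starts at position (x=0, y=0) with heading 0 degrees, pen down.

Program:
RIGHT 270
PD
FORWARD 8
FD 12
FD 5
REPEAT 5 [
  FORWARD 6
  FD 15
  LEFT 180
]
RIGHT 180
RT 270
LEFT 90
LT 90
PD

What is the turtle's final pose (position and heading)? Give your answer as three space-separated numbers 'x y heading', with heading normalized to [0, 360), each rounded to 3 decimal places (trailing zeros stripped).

Answer: 0 46 0

Derivation:
Executing turtle program step by step:
Start: pos=(0,0), heading=0, pen down
RT 270: heading 0 -> 90
PD: pen down
FD 8: (0,0) -> (0,8) [heading=90, draw]
FD 12: (0,8) -> (0,20) [heading=90, draw]
FD 5: (0,20) -> (0,25) [heading=90, draw]
REPEAT 5 [
  -- iteration 1/5 --
  FD 6: (0,25) -> (0,31) [heading=90, draw]
  FD 15: (0,31) -> (0,46) [heading=90, draw]
  LT 180: heading 90 -> 270
  -- iteration 2/5 --
  FD 6: (0,46) -> (0,40) [heading=270, draw]
  FD 15: (0,40) -> (0,25) [heading=270, draw]
  LT 180: heading 270 -> 90
  -- iteration 3/5 --
  FD 6: (0,25) -> (0,31) [heading=90, draw]
  FD 15: (0,31) -> (0,46) [heading=90, draw]
  LT 180: heading 90 -> 270
  -- iteration 4/5 --
  FD 6: (0,46) -> (0,40) [heading=270, draw]
  FD 15: (0,40) -> (0,25) [heading=270, draw]
  LT 180: heading 270 -> 90
  -- iteration 5/5 --
  FD 6: (0,25) -> (0,31) [heading=90, draw]
  FD 15: (0,31) -> (0,46) [heading=90, draw]
  LT 180: heading 90 -> 270
]
RT 180: heading 270 -> 90
RT 270: heading 90 -> 180
LT 90: heading 180 -> 270
LT 90: heading 270 -> 0
PD: pen down
Final: pos=(0,46), heading=0, 13 segment(s) drawn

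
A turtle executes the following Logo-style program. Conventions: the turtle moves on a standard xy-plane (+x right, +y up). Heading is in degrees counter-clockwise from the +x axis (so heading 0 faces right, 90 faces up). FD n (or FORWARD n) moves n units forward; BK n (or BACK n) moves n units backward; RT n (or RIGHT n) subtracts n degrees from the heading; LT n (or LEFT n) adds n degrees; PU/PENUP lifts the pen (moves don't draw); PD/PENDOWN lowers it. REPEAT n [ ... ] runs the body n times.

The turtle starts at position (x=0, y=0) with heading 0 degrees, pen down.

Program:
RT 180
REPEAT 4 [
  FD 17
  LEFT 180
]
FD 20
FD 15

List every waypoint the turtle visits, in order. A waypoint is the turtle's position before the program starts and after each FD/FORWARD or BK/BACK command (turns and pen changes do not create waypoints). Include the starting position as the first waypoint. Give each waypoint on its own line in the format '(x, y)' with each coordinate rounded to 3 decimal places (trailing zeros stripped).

Answer: (0, 0)
(-17, 0)
(0, 0)
(-17, 0)
(0, 0)
(-20, 0)
(-35, 0)

Derivation:
Executing turtle program step by step:
Start: pos=(0,0), heading=0, pen down
RT 180: heading 0 -> 180
REPEAT 4 [
  -- iteration 1/4 --
  FD 17: (0,0) -> (-17,0) [heading=180, draw]
  LT 180: heading 180 -> 0
  -- iteration 2/4 --
  FD 17: (-17,0) -> (0,0) [heading=0, draw]
  LT 180: heading 0 -> 180
  -- iteration 3/4 --
  FD 17: (0,0) -> (-17,0) [heading=180, draw]
  LT 180: heading 180 -> 0
  -- iteration 4/4 --
  FD 17: (-17,0) -> (0,0) [heading=0, draw]
  LT 180: heading 0 -> 180
]
FD 20: (0,0) -> (-20,0) [heading=180, draw]
FD 15: (-20,0) -> (-35,0) [heading=180, draw]
Final: pos=(-35,0), heading=180, 6 segment(s) drawn
Waypoints (7 total):
(0, 0)
(-17, 0)
(0, 0)
(-17, 0)
(0, 0)
(-20, 0)
(-35, 0)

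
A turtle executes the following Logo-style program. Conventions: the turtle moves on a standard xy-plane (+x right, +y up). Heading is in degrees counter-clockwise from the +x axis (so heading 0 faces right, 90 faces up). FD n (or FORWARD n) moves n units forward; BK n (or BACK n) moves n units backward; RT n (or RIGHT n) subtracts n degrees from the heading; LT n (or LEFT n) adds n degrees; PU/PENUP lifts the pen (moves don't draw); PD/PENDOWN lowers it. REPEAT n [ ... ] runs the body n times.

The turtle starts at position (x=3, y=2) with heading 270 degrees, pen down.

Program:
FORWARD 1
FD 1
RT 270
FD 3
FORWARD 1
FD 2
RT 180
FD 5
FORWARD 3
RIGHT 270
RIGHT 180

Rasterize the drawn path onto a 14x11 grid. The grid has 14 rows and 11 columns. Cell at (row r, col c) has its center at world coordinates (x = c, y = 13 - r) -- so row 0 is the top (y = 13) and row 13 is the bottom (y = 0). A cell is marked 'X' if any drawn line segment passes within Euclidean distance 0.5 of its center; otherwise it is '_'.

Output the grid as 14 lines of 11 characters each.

Segment 0: (3,2) -> (3,1)
Segment 1: (3,1) -> (3,0)
Segment 2: (3,0) -> (6,0)
Segment 3: (6,0) -> (7,0)
Segment 4: (7,0) -> (9,0)
Segment 5: (9,0) -> (4,-0)
Segment 6: (4,-0) -> (1,-0)

Answer: ___________
___________
___________
___________
___________
___________
___________
___________
___________
___________
___________
___X_______
___X_______
_XXXXXXXXX_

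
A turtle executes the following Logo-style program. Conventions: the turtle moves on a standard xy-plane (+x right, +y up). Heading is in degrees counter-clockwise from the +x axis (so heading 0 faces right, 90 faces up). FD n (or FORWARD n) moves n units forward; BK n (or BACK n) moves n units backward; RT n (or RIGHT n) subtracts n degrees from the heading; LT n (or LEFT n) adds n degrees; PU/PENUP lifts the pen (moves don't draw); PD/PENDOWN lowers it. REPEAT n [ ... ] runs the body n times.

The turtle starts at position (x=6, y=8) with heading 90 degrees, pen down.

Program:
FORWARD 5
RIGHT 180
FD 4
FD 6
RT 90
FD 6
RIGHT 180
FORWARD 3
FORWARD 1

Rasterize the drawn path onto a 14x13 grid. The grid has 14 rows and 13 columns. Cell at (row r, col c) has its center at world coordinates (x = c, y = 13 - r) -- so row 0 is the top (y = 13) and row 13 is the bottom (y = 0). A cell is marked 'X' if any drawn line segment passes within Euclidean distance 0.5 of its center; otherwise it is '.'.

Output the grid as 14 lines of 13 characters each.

Answer: ......X......
......X......
......X......
......X......
......X......
......X......
......X......
......X......
......X......
......X......
XXXXXXX......
.............
.............
.............

Derivation:
Segment 0: (6,8) -> (6,13)
Segment 1: (6,13) -> (6,9)
Segment 2: (6,9) -> (6,3)
Segment 3: (6,3) -> (0,3)
Segment 4: (0,3) -> (3,3)
Segment 5: (3,3) -> (4,3)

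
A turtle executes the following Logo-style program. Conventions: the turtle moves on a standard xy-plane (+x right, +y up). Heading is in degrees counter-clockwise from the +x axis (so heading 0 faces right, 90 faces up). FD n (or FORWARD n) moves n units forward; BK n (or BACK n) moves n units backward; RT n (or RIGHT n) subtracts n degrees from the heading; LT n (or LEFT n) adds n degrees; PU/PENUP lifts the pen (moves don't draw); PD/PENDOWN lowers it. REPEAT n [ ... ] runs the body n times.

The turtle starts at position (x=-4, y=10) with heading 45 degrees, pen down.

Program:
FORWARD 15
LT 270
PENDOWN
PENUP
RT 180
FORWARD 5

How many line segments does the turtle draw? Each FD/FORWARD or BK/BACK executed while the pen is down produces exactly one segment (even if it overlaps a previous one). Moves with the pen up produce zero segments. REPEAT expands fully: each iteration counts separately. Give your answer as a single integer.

Executing turtle program step by step:
Start: pos=(-4,10), heading=45, pen down
FD 15: (-4,10) -> (6.607,20.607) [heading=45, draw]
LT 270: heading 45 -> 315
PD: pen down
PU: pen up
RT 180: heading 315 -> 135
FD 5: (6.607,20.607) -> (3.071,24.142) [heading=135, move]
Final: pos=(3.071,24.142), heading=135, 1 segment(s) drawn
Segments drawn: 1

Answer: 1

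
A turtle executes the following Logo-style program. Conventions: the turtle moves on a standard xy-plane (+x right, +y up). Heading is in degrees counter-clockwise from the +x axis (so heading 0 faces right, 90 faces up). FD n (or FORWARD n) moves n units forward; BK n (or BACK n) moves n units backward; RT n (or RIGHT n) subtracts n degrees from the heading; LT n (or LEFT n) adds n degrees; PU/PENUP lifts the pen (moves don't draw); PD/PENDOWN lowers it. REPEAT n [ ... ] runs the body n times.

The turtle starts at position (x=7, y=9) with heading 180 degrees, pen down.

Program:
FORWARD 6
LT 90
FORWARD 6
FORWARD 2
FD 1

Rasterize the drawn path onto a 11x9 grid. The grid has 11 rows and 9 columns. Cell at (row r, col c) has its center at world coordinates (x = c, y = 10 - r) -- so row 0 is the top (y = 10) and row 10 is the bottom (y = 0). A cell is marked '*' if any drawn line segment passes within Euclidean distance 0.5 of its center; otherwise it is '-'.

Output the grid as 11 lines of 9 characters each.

Answer: ---------
-*******-
-*-------
-*-------
-*-------
-*-------
-*-------
-*-------
-*-------
-*-------
-*-------

Derivation:
Segment 0: (7,9) -> (1,9)
Segment 1: (1,9) -> (1,3)
Segment 2: (1,3) -> (1,1)
Segment 3: (1,1) -> (1,0)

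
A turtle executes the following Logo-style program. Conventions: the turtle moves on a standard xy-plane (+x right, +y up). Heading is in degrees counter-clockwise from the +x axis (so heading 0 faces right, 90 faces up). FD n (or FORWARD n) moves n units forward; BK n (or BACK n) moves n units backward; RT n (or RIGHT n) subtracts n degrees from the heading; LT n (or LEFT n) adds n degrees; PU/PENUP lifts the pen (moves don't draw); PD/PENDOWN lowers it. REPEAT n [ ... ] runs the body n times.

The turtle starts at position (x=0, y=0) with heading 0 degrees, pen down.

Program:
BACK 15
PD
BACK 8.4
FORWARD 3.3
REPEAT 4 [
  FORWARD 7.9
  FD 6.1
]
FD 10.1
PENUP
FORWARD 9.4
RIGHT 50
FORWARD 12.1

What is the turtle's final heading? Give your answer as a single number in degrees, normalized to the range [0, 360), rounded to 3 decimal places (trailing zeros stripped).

Executing turtle program step by step:
Start: pos=(0,0), heading=0, pen down
BK 15: (0,0) -> (-15,0) [heading=0, draw]
PD: pen down
BK 8.4: (-15,0) -> (-23.4,0) [heading=0, draw]
FD 3.3: (-23.4,0) -> (-20.1,0) [heading=0, draw]
REPEAT 4 [
  -- iteration 1/4 --
  FD 7.9: (-20.1,0) -> (-12.2,0) [heading=0, draw]
  FD 6.1: (-12.2,0) -> (-6.1,0) [heading=0, draw]
  -- iteration 2/4 --
  FD 7.9: (-6.1,0) -> (1.8,0) [heading=0, draw]
  FD 6.1: (1.8,0) -> (7.9,0) [heading=0, draw]
  -- iteration 3/4 --
  FD 7.9: (7.9,0) -> (15.8,0) [heading=0, draw]
  FD 6.1: (15.8,0) -> (21.9,0) [heading=0, draw]
  -- iteration 4/4 --
  FD 7.9: (21.9,0) -> (29.8,0) [heading=0, draw]
  FD 6.1: (29.8,0) -> (35.9,0) [heading=0, draw]
]
FD 10.1: (35.9,0) -> (46,0) [heading=0, draw]
PU: pen up
FD 9.4: (46,0) -> (55.4,0) [heading=0, move]
RT 50: heading 0 -> 310
FD 12.1: (55.4,0) -> (63.178,-9.269) [heading=310, move]
Final: pos=(63.178,-9.269), heading=310, 12 segment(s) drawn

Answer: 310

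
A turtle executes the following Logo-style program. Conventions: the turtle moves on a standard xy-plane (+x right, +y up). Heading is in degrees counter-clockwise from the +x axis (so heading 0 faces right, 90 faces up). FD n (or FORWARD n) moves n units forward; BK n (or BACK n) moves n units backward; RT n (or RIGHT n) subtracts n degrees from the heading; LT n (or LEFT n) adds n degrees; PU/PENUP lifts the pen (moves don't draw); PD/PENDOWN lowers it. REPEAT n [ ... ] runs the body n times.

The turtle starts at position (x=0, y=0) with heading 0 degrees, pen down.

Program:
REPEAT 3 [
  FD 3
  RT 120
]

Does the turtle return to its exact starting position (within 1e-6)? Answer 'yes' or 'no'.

Answer: yes

Derivation:
Executing turtle program step by step:
Start: pos=(0,0), heading=0, pen down
REPEAT 3 [
  -- iteration 1/3 --
  FD 3: (0,0) -> (3,0) [heading=0, draw]
  RT 120: heading 0 -> 240
  -- iteration 2/3 --
  FD 3: (3,0) -> (1.5,-2.598) [heading=240, draw]
  RT 120: heading 240 -> 120
  -- iteration 3/3 --
  FD 3: (1.5,-2.598) -> (0,0) [heading=120, draw]
  RT 120: heading 120 -> 0
]
Final: pos=(0,0), heading=0, 3 segment(s) drawn

Start position: (0, 0)
Final position: (0, 0)
Distance = 0; < 1e-6 -> CLOSED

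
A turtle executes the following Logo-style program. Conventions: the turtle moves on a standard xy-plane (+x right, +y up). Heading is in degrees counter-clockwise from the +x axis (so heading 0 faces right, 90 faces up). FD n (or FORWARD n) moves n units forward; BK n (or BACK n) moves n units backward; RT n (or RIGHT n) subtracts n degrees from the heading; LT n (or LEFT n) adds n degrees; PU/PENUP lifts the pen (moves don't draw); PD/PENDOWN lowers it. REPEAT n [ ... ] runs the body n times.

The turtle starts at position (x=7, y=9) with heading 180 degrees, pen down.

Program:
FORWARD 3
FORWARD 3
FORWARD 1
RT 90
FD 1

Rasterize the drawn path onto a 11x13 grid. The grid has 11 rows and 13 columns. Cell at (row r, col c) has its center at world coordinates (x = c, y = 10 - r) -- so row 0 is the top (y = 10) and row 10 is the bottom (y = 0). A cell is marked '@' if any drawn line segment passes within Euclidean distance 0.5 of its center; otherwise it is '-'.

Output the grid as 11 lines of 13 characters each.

Segment 0: (7,9) -> (4,9)
Segment 1: (4,9) -> (1,9)
Segment 2: (1,9) -> (0,9)
Segment 3: (0,9) -> (0,10)

Answer: @------------
@@@@@@@@-----
-------------
-------------
-------------
-------------
-------------
-------------
-------------
-------------
-------------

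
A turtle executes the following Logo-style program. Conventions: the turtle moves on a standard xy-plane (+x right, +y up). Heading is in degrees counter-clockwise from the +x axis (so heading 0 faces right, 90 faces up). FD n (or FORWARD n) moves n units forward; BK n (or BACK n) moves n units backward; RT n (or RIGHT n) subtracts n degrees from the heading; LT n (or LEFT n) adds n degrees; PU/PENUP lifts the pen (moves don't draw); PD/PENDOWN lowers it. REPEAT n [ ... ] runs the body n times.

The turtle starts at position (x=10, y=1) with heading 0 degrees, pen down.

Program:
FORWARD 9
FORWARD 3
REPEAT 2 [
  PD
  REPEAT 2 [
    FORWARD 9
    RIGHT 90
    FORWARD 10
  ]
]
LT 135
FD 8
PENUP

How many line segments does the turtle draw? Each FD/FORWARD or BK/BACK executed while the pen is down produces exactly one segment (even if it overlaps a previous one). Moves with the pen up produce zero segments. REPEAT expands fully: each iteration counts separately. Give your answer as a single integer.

Answer: 11

Derivation:
Executing turtle program step by step:
Start: pos=(10,1), heading=0, pen down
FD 9: (10,1) -> (19,1) [heading=0, draw]
FD 3: (19,1) -> (22,1) [heading=0, draw]
REPEAT 2 [
  -- iteration 1/2 --
  PD: pen down
  REPEAT 2 [
    -- iteration 1/2 --
    FD 9: (22,1) -> (31,1) [heading=0, draw]
    RT 90: heading 0 -> 270
    FD 10: (31,1) -> (31,-9) [heading=270, draw]
    -- iteration 2/2 --
    FD 9: (31,-9) -> (31,-18) [heading=270, draw]
    RT 90: heading 270 -> 180
    FD 10: (31,-18) -> (21,-18) [heading=180, draw]
  ]
  -- iteration 2/2 --
  PD: pen down
  REPEAT 2 [
    -- iteration 1/2 --
    FD 9: (21,-18) -> (12,-18) [heading=180, draw]
    RT 90: heading 180 -> 90
    FD 10: (12,-18) -> (12,-8) [heading=90, draw]
    -- iteration 2/2 --
    FD 9: (12,-8) -> (12,1) [heading=90, draw]
    RT 90: heading 90 -> 0
    FD 10: (12,1) -> (22,1) [heading=0, draw]
  ]
]
LT 135: heading 0 -> 135
FD 8: (22,1) -> (16.343,6.657) [heading=135, draw]
PU: pen up
Final: pos=(16.343,6.657), heading=135, 11 segment(s) drawn
Segments drawn: 11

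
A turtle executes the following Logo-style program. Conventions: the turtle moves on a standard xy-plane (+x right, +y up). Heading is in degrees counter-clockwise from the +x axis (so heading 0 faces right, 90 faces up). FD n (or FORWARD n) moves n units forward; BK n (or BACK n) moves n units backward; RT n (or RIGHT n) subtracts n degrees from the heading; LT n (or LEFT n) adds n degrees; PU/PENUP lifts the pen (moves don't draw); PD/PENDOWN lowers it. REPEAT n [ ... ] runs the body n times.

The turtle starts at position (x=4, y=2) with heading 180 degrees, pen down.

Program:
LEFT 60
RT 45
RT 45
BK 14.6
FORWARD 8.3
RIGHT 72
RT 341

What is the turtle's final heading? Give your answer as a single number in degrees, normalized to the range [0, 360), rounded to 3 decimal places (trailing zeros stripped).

Executing turtle program step by step:
Start: pos=(4,2), heading=180, pen down
LT 60: heading 180 -> 240
RT 45: heading 240 -> 195
RT 45: heading 195 -> 150
BK 14.6: (4,2) -> (16.644,-5.3) [heading=150, draw]
FD 8.3: (16.644,-5.3) -> (9.456,-1.15) [heading=150, draw]
RT 72: heading 150 -> 78
RT 341: heading 78 -> 97
Final: pos=(9.456,-1.15), heading=97, 2 segment(s) drawn

Answer: 97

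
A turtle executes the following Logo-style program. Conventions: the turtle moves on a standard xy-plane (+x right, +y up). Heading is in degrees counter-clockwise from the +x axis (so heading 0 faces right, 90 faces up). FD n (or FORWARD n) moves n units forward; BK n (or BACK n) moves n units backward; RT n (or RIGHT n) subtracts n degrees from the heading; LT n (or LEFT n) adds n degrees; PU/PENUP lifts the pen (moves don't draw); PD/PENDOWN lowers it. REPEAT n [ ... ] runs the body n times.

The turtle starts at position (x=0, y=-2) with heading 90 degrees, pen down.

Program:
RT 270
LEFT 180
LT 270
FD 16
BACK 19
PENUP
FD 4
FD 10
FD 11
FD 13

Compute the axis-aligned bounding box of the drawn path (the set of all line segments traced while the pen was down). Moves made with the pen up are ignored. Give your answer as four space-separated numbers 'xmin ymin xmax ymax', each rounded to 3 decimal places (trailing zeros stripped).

Executing turtle program step by step:
Start: pos=(0,-2), heading=90, pen down
RT 270: heading 90 -> 180
LT 180: heading 180 -> 0
LT 270: heading 0 -> 270
FD 16: (0,-2) -> (0,-18) [heading=270, draw]
BK 19: (0,-18) -> (0,1) [heading=270, draw]
PU: pen up
FD 4: (0,1) -> (0,-3) [heading=270, move]
FD 10: (0,-3) -> (0,-13) [heading=270, move]
FD 11: (0,-13) -> (0,-24) [heading=270, move]
FD 13: (0,-24) -> (0,-37) [heading=270, move]
Final: pos=(0,-37), heading=270, 2 segment(s) drawn

Segment endpoints: x in {0, 0, 0}, y in {-18, -2, 1}
xmin=0, ymin=-18, xmax=0, ymax=1

Answer: 0 -18 0 1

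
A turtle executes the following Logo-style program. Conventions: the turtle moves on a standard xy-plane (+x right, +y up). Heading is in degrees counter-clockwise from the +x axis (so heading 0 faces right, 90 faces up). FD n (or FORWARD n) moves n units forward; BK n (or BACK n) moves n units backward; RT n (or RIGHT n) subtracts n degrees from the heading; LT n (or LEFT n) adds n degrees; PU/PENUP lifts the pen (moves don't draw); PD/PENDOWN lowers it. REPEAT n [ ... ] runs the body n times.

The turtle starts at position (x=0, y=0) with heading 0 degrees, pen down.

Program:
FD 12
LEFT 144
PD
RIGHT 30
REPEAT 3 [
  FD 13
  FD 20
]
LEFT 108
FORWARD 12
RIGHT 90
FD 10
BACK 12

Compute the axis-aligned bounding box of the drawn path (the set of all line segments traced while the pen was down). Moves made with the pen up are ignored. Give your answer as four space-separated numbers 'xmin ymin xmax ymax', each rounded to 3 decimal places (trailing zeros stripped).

Executing turtle program step by step:
Start: pos=(0,0), heading=0, pen down
FD 12: (0,0) -> (12,0) [heading=0, draw]
LT 144: heading 0 -> 144
PD: pen down
RT 30: heading 144 -> 114
REPEAT 3 [
  -- iteration 1/3 --
  FD 13: (12,0) -> (6.712,11.876) [heading=114, draw]
  FD 20: (6.712,11.876) -> (-1.422,30.147) [heading=114, draw]
  -- iteration 2/3 --
  FD 13: (-1.422,30.147) -> (-6.71,42.023) [heading=114, draw]
  FD 20: (-6.71,42.023) -> (-14.845,60.294) [heading=114, draw]
  -- iteration 3/3 --
  FD 13: (-14.845,60.294) -> (-20.132,72.17) [heading=114, draw]
  FD 20: (-20.132,72.17) -> (-28.267,90.441) [heading=114, draw]
]
LT 108: heading 114 -> 222
FD 12: (-28.267,90.441) -> (-37.185,82.411) [heading=222, draw]
RT 90: heading 222 -> 132
FD 10: (-37.185,82.411) -> (-43.876,89.843) [heading=132, draw]
BK 12: (-43.876,89.843) -> (-35.846,80.925) [heading=132, draw]
Final: pos=(-35.846,80.925), heading=132, 10 segment(s) drawn

Segment endpoints: x in {-43.876, -37.185, -35.846, -28.267, -20.132, -14.845, -6.71, -1.422, 0, 6.712, 12}, y in {0, 11.876, 30.147, 42.023, 60.294, 72.17, 80.925, 82.411, 89.843, 90.441}
xmin=-43.876, ymin=0, xmax=12, ymax=90.441

Answer: -43.876 0 12 90.441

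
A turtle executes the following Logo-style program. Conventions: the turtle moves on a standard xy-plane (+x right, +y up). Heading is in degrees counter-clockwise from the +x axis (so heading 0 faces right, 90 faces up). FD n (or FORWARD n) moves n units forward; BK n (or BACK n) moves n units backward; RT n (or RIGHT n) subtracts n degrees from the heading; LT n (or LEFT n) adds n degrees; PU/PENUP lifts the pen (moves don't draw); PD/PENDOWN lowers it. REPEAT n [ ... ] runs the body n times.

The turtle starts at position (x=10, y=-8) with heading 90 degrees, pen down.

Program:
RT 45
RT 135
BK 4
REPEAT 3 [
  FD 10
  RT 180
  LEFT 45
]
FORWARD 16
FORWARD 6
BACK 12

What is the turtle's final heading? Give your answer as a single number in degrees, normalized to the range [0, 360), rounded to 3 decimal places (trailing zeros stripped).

Executing turtle program step by step:
Start: pos=(10,-8), heading=90, pen down
RT 45: heading 90 -> 45
RT 135: heading 45 -> 270
BK 4: (10,-8) -> (10,-4) [heading=270, draw]
REPEAT 3 [
  -- iteration 1/3 --
  FD 10: (10,-4) -> (10,-14) [heading=270, draw]
  RT 180: heading 270 -> 90
  LT 45: heading 90 -> 135
  -- iteration 2/3 --
  FD 10: (10,-14) -> (2.929,-6.929) [heading=135, draw]
  RT 180: heading 135 -> 315
  LT 45: heading 315 -> 0
  -- iteration 3/3 --
  FD 10: (2.929,-6.929) -> (12.929,-6.929) [heading=0, draw]
  RT 180: heading 0 -> 180
  LT 45: heading 180 -> 225
]
FD 16: (12.929,-6.929) -> (1.615,-18.243) [heading=225, draw]
FD 6: (1.615,-18.243) -> (-2.627,-22.485) [heading=225, draw]
BK 12: (-2.627,-22.485) -> (5.858,-14) [heading=225, draw]
Final: pos=(5.858,-14), heading=225, 7 segment(s) drawn

Answer: 225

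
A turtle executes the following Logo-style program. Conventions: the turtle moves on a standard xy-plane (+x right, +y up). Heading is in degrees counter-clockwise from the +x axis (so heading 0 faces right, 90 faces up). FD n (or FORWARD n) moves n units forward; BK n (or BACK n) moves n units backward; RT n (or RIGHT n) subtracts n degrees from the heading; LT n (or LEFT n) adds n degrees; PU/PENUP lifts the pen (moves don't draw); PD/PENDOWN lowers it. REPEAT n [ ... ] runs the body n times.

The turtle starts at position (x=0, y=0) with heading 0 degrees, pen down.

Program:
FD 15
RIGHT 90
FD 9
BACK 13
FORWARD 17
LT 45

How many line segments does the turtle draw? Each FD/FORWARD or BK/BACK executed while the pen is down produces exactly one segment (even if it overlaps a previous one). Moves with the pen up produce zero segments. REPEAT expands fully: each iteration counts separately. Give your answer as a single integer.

Executing turtle program step by step:
Start: pos=(0,0), heading=0, pen down
FD 15: (0,0) -> (15,0) [heading=0, draw]
RT 90: heading 0 -> 270
FD 9: (15,0) -> (15,-9) [heading=270, draw]
BK 13: (15,-9) -> (15,4) [heading=270, draw]
FD 17: (15,4) -> (15,-13) [heading=270, draw]
LT 45: heading 270 -> 315
Final: pos=(15,-13), heading=315, 4 segment(s) drawn
Segments drawn: 4

Answer: 4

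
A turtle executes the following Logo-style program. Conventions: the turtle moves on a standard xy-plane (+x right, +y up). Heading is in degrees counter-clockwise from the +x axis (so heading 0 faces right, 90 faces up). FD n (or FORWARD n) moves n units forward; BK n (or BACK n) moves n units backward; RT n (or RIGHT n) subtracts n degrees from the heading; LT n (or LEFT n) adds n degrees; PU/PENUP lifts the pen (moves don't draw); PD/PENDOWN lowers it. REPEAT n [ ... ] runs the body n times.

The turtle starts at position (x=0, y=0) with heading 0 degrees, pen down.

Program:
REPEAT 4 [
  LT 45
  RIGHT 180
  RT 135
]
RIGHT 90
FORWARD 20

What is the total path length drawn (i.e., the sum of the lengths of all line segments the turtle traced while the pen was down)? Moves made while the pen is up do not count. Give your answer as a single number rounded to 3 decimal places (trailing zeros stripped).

Executing turtle program step by step:
Start: pos=(0,0), heading=0, pen down
REPEAT 4 [
  -- iteration 1/4 --
  LT 45: heading 0 -> 45
  RT 180: heading 45 -> 225
  RT 135: heading 225 -> 90
  -- iteration 2/4 --
  LT 45: heading 90 -> 135
  RT 180: heading 135 -> 315
  RT 135: heading 315 -> 180
  -- iteration 3/4 --
  LT 45: heading 180 -> 225
  RT 180: heading 225 -> 45
  RT 135: heading 45 -> 270
  -- iteration 4/4 --
  LT 45: heading 270 -> 315
  RT 180: heading 315 -> 135
  RT 135: heading 135 -> 0
]
RT 90: heading 0 -> 270
FD 20: (0,0) -> (0,-20) [heading=270, draw]
Final: pos=(0,-20), heading=270, 1 segment(s) drawn

Segment lengths:
  seg 1: (0,0) -> (0,-20), length = 20
Total = 20

Answer: 20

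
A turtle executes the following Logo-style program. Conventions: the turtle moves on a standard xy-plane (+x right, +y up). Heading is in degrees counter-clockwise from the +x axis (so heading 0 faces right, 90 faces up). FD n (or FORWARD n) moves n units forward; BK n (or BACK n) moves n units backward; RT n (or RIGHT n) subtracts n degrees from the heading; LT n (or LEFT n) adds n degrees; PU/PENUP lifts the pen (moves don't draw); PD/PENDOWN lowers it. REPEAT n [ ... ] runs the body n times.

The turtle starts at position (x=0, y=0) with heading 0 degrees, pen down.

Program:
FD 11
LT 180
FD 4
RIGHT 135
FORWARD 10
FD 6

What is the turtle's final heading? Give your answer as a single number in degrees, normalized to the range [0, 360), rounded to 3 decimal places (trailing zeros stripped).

Answer: 45

Derivation:
Executing turtle program step by step:
Start: pos=(0,0), heading=0, pen down
FD 11: (0,0) -> (11,0) [heading=0, draw]
LT 180: heading 0 -> 180
FD 4: (11,0) -> (7,0) [heading=180, draw]
RT 135: heading 180 -> 45
FD 10: (7,0) -> (14.071,7.071) [heading=45, draw]
FD 6: (14.071,7.071) -> (18.314,11.314) [heading=45, draw]
Final: pos=(18.314,11.314), heading=45, 4 segment(s) drawn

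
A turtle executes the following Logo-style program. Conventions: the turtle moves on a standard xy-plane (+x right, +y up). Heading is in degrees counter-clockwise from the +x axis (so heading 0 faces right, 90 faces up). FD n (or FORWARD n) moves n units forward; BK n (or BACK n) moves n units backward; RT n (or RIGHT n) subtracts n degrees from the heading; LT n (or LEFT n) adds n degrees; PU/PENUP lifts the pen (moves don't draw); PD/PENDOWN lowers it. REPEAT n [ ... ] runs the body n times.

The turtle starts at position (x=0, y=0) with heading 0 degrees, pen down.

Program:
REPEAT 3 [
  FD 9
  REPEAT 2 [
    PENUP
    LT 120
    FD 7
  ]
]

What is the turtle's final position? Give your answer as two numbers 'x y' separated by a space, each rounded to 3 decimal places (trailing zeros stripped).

Answer: 0 0

Derivation:
Executing turtle program step by step:
Start: pos=(0,0), heading=0, pen down
REPEAT 3 [
  -- iteration 1/3 --
  FD 9: (0,0) -> (9,0) [heading=0, draw]
  REPEAT 2 [
    -- iteration 1/2 --
    PU: pen up
    LT 120: heading 0 -> 120
    FD 7: (9,0) -> (5.5,6.062) [heading=120, move]
    -- iteration 2/2 --
    PU: pen up
    LT 120: heading 120 -> 240
    FD 7: (5.5,6.062) -> (2,0) [heading=240, move]
  ]
  -- iteration 2/3 --
  FD 9: (2,0) -> (-2.5,-7.794) [heading=240, move]
  REPEAT 2 [
    -- iteration 1/2 --
    PU: pen up
    LT 120: heading 240 -> 0
    FD 7: (-2.5,-7.794) -> (4.5,-7.794) [heading=0, move]
    -- iteration 2/2 --
    PU: pen up
    LT 120: heading 0 -> 120
    FD 7: (4.5,-7.794) -> (1,-1.732) [heading=120, move]
  ]
  -- iteration 3/3 --
  FD 9: (1,-1.732) -> (-3.5,6.062) [heading=120, move]
  REPEAT 2 [
    -- iteration 1/2 --
    PU: pen up
    LT 120: heading 120 -> 240
    FD 7: (-3.5,6.062) -> (-7,0) [heading=240, move]
    -- iteration 2/2 --
    PU: pen up
    LT 120: heading 240 -> 0
    FD 7: (-7,0) -> (0,0) [heading=0, move]
  ]
]
Final: pos=(0,0), heading=0, 1 segment(s) drawn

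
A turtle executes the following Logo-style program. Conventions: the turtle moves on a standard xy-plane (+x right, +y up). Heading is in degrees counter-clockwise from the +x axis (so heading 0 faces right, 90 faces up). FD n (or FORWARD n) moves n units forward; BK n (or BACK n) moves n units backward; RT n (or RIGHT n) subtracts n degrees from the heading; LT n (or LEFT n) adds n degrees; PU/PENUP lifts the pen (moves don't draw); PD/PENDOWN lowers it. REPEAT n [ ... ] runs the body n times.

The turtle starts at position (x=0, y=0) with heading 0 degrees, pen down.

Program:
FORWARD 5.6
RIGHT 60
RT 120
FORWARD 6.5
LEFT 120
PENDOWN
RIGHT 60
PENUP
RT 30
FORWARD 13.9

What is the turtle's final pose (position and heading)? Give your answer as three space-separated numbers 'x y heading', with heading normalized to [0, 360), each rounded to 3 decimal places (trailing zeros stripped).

Executing turtle program step by step:
Start: pos=(0,0), heading=0, pen down
FD 5.6: (0,0) -> (5.6,0) [heading=0, draw]
RT 60: heading 0 -> 300
RT 120: heading 300 -> 180
FD 6.5: (5.6,0) -> (-0.9,0) [heading=180, draw]
LT 120: heading 180 -> 300
PD: pen down
RT 60: heading 300 -> 240
PU: pen up
RT 30: heading 240 -> 210
FD 13.9: (-0.9,0) -> (-12.938,-6.95) [heading=210, move]
Final: pos=(-12.938,-6.95), heading=210, 2 segment(s) drawn

Answer: -12.938 -6.95 210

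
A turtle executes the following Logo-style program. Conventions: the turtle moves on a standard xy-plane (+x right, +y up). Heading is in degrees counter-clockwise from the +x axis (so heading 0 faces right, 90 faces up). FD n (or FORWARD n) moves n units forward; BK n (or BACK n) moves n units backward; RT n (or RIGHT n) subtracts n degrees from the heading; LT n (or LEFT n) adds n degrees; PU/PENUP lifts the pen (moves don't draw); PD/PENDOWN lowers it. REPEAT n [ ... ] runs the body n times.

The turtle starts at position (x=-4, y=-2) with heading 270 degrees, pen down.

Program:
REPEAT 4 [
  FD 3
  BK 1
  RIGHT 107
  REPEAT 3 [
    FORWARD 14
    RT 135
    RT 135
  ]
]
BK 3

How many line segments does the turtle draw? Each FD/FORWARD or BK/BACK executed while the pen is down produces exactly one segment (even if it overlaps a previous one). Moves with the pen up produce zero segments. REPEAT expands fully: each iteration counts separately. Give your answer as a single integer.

Executing turtle program step by step:
Start: pos=(-4,-2), heading=270, pen down
REPEAT 4 [
  -- iteration 1/4 --
  FD 3: (-4,-2) -> (-4,-5) [heading=270, draw]
  BK 1: (-4,-5) -> (-4,-4) [heading=270, draw]
  RT 107: heading 270 -> 163
  REPEAT 3 [
    -- iteration 1/3 --
    FD 14: (-4,-4) -> (-17.388,0.093) [heading=163, draw]
    RT 135: heading 163 -> 28
    RT 135: heading 28 -> 253
    -- iteration 2/3 --
    FD 14: (-17.388,0.093) -> (-21.481,-13.295) [heading=253, draw]
    RT 135: heading 253 -> 118
    RT 135: heading 118 -> 343
    -- iteration 3/3 --
    FD 14: (-21.481,-13.295) -> (-8.093,-17.388) [heading=343, draw]
    RT 135: heading 343 -> 208
    RT 135: heading 208 -> 73
  ]
  -- iteration 2/4 --
  FD 3: (-8.093,-17.388) -> (-7.216,-14.519) [heading=73, draw]
  BK 1: (-7.216,-14.519) -> (-7.508,-15.476) [heading=73, draw]
  RT 107: heading 73 -> 326
  REPEAT 3 [
    -- iteration 1/3 --
    FD 14: (-7.508,-15.476) -> (4.098,-23.304) [heading=326, draw]
    RT 135: heading 326 -> 191
    RT 135: heading 191 -> 56
    -- iteration 2/3 --
    FD 14: (4.098,-23.304) -> (11.927,-11.698) [heading=56, draw]
    RT 135: heading 56 -> 281
    RT 135: heading 281 -> 146
    -- iteration 3/3 --
    FD 14: (11.927,-11.698) -> (0.32,-3.869) [heading=146, draw]
    RT 135: heading 146 -> 11
    RT 135: heading 11 -> 236
  ]
  -- iteration 3/4 --
  FD 3: (0.32,-3.869) -> (-1.357,-6.356) [heading=236, draw]
  BK 1: (-1.357,-6.356) -> (-0.798,-5.527) [heading=236, draw]
  RT 107: heading 236 -> 129
  REPEAT 3 [
    -- iteration 1/3 --
    FD 14: (-0.798,-5.527) -> (-9.609,5.353) [heading=129, draw]
    RT 135: heading 129 -> 354
    RT 135: heading 354 -> 219
    -- iteration 2/3 --
    FD 14: (-9.609,5.353) -> (-20.489,-3.458) [heading=219, draw]
    RT 135: heading 219 -> 84
    RT 135: heading 84 -> 309
    -- iteration 3/3 --
    FD 14: (-20.489,-3.458) -> (-11.678,-14.338) [heading=309, draw]
    RT 135: heading 309 -> 174
    RT 135: heading 174 -> 39
  ]
  -- iteration 4/4 --
  FD 3: (-11.678,-14.338) -> (-9.347,-12.45) [heading=39, draw]
  BK 1: (-9.347,-12.45) -> (-10.124,-13.079) [heading=39, draw]
  RT 107: heading 39 -> 292
  REPEAT 3 [
    -- iteration 1/3 --
    FD 14: (-10.124,-13.079) -> (-4.879,-26.06) [heading=292, draw]
    RT 135: heading 292 -> 157
    RT 135: heading 157 -> 22
    -- iteration 2/3 --
    FD 14: (-4.879,-26.06) -> (8.101,-20.815) [heading=22, draw]
    RT 135: heading 22 -> 247
    RT 135: heading 247 -> 112
    -- iteration 3/3 --
    FD 14: (8.101,-20.815) -> (2.857,-7.835) [heading=112, draw]
    RT 135: heading 112 -> 337
    RT 135: heading 337 -> 202
  ]
]
BK 3: (2.857,-7.835) -> (5.638,-6.711) [heading=202, draw]
Final: pos=(5.638,-6.711), heading=202, 21 segment(s) drawn
Segments drawn: 21

Answer: 21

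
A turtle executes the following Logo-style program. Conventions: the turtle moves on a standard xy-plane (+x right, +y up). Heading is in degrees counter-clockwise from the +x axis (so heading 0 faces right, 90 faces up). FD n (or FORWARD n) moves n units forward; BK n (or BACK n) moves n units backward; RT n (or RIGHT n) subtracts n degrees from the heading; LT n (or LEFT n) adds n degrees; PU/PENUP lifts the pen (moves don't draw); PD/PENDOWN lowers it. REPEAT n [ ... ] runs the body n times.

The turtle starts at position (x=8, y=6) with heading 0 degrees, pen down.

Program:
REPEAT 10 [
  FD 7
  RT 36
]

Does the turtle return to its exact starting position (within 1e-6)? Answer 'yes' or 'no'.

Executing turtle program step by step:
Start: pos=(8,6), heading=0, pen down
REPEAT 10 [
  -- iteration 1/10 --
  FD 7: (8,6) -> (15,6) [heading=0, draw]
  RT 36: heading 0 -> 324
  -- iteration 2/10 --
  FD 7: (15,6) -> (20.663,1.886) [heading=324, draw]
  RT 36: heading 324 -> 288
  -- iteration 3/10 --
  FD 7: (20.663,1.886) -> (22.826,-4.772) [heading=288, draw]
  RT 36: heading 288 -> 252
  -- iteration 4/10 --
  FD 7: (22.826,-4.772) -> (20.663,-11.429) [heading=252, draw]
  RT 36: heading 252 -> 216
  -- iteration 5/10 --
  FD 7: (20.663,-11.429) -> (15,-15.544) [heading=216, draw]
  RT 36: heading 216 -> 180
  -- iteration 6/10 --
  FD 7: (15,-15.544) -> (8,-15.544) [heading=180, draw]
  RT 36: heading 180 -> 144
  -- iteration 7/10 --
  FD 7: (8,-15.544) -> (2.337,-11.429) [heading=144, draw]
  RT 36: heading 144 -> 108
  -- iteration 8/10 --
  FD 7: (2.337,-11.429) -> (0.174,-4.772) [heading=108, draw]
  RT 36: heading 108 -> 72
  -- iteration 9/10 --
  FD 7: (0.174,-4.772) -> (2.337,1.886) [heading=72, draw]
  RT 36: heading 72 -> 36
  -- iteration 10/10 --
  FD 7: (2.337,1.886) -> (8,6) [heading=36, draw]
  RT 36: heading 36 -> 0
]
Final: pos=(8,6), heading=0, 10 segment(s) drawn

Start position: (8, 6)
Final position: (8, 6)
Distance = 0; < 1e-6 -> CLOSED

Answer: yes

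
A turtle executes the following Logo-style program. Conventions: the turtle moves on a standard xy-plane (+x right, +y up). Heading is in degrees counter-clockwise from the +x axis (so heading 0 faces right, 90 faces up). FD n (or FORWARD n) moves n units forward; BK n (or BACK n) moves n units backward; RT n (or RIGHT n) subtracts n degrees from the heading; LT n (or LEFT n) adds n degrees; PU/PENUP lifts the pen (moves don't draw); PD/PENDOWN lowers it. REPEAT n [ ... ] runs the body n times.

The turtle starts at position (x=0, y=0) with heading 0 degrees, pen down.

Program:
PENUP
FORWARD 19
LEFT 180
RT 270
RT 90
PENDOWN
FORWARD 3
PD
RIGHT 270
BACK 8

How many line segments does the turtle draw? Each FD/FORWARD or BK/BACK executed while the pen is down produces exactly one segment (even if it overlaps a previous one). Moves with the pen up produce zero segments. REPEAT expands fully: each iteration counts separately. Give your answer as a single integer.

Executing turtle program step by step:
Start: pos=(0,0), heading=0, pen down
PU: pen up
FD 19: (0,0) -> (19,0) [heading=0, move]
LT 180: heading 0 -> 180
RT 270: heading 180 -> 270
RT 90: heading 270 -> 180
PD: pen down
FD 3: (19,0) -> (16,0) [heading=180, draw]
PD: pen down
RT 270: heading 180 -> 270
BK 8: (16,0) -> (16,8) [heading=270, draw]
Final: pos=(16,8), heading=270, 2 segment(s) drawn
Segments drawn: 2

Answer: 2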